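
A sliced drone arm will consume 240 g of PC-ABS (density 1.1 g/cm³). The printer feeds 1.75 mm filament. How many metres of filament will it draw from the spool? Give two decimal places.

Volume = 240 g / 1.1 g·cm⁻³ = 218.1818 cm³ = 218181.8 mm³.
A = π r² = π × 0.875² = 2.4053 mm².
L = V/A = 218181.8/2.4053 = 90708.77 mm → 90.71 m.

90.71 m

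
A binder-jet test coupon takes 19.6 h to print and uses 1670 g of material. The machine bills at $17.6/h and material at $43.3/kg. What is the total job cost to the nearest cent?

Machine cost = 17.6 × 19.6 = $344.96.
Feedstock cost = 43.3 × 1670/1000 = $72.311.
Job cost: 344.96 + 72.311 = 417.271 ≈ $417.27.

$417.27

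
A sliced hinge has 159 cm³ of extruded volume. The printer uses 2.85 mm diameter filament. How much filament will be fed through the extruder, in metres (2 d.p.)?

24.92 m

Cross-section of 2.85 mm filament: π·(2.85/2)² = 6.3794 mm².
Length = 159 cm³ / 6.3794 mm² = 159000 / 6.3794 = 24923.97 mm = 24.92 m.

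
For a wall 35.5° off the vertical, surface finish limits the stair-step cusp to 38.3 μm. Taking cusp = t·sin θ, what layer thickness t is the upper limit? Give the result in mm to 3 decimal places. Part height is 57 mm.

t = h_c / sin θ = 0.0383 / 0.5807 = 0.066 mm.

0.066 mm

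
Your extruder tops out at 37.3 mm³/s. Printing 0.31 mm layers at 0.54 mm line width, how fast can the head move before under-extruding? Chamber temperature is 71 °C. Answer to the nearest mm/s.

Extrusion cross-section = 0.31 × 0.54, so 0.1674 mm².
Max speed = 37.3 / 0.1674 = 222.82 ≈ 223 mm/s.

223 mm/s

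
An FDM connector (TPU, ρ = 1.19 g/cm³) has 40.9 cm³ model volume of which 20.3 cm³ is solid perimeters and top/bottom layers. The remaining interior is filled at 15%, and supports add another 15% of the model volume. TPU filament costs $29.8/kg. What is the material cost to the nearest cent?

Interior volume: 40.9 − 20.3 → 20.6 cm³.
Infill volume = 0.15 × 20.6, so 3.09 cm³.
Support: 0.15 × 40.9 → 6.135 cm³.
Deposited volume: 20.3 + 3.09 + 6.135 → 29.525 cm³.
Mass = 29.525 × 1.19 = 35.13475 g.
At $29.8/kg: 35.13475/1000 × 29.8 = $1.05.

$1.05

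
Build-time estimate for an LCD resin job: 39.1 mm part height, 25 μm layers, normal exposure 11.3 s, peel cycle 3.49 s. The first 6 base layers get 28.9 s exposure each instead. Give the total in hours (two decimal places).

Layers = ⌈39.1/0.025⌉ = 1564.
Bottom layers: 6 × (28.9 + 3.49) → 194.34 s.
Remaining layers: 1558 × (11.3 + 3.49) → 23042.82 s.
Total = 194.34 + 23042.82 = 23237.16 s = 6.45 hours.

6.45 hours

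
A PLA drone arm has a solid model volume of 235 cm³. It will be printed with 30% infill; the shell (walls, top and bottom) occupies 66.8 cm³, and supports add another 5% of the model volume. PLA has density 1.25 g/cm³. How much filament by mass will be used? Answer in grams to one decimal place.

161.3 g

Infill region = 235 − 66.8, so 168.2 cm³.
Infill volume: 0.30 × 168.2 → 50.46 cm³.
Support: 0.05 × 235 → 11.75 cm³.
Deposited volume: 66.8 + 50.46 + 11.75 → 129.01 cm³.
Mass = 129.01 × 1.25, so 161.2625 g.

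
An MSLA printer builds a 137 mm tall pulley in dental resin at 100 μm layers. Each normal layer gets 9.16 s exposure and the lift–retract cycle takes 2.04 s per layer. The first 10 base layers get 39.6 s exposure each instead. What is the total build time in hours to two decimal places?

Number of layers: 137 / 0.1 → 1370 (rounded up).
Base layers: 10 × (39.6 + 2.04) → 416.4 s.
Remaining layers = 1360 × (9.16 + 2.04) = 15232 s.
Sum: 416.4 + 15232 = 15648.4 s → 4.35 hours.

4.35 hours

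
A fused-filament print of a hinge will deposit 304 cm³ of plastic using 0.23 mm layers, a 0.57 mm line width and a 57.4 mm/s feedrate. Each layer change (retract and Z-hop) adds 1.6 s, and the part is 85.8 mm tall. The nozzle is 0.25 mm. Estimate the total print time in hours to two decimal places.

Extrusion cross-section = 0.23 × 0.57, so 0.1311 mm².
Total extruded path = 304000/0.1311 = 2318840.6 mm.
Extrusion time = 2318840.6 / 57.4 = 40397.9 s.
Number of layers: 85.8 / 0.23 → 374 (rounded up).
Non-print overhead = 374 × 1.6 = 598.4 s.
Total = 40397.9 + 598.4 = 40996.3 s = 11.39 hours.

11.39 hours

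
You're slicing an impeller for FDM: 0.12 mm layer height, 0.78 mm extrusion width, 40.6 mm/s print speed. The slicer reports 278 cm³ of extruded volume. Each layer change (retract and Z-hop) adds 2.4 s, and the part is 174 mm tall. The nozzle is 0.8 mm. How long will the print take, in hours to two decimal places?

21.29 hours

Extrusion cross-section = 0.12 × 0.78, so 0.0936 mm².
Path length: 278000 mm³ / 0.0936 mm² → 2970085.5 mm.
Time extruding: 2970085.5 / 40.6 → 73154.8 s.
Layers = ⌈174/0.12⌉ = 1450.
Z-hop total: 1450 × 2.4 → 3480 s.
Total = 73154.8 + 3480 = 76634.8 s = 21.29 hours.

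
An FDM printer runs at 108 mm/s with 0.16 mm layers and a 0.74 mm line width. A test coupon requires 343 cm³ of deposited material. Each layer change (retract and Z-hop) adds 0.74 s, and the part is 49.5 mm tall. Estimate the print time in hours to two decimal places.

Line area = 0.16 × 0.74 = 0.1184 mm².
Path length: 343000 mm³ / 0.1184 mm² → 2896959.5 mm.
Time extruding = 2896959.5 / 108, so 26823.7 s.
Layer count = ceil(49.5 / 0.16) = 310.
Z-hop total = 310 × 0.74, so 229.4 s.
Total = 26823.7 + 229.4 = 27053.1 s = 7.51 hours.

7.51 hours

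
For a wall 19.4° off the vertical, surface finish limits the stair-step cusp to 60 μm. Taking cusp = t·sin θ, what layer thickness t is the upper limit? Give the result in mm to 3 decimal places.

t = h_c / sin θ = 0.06 / 0.3322 = 0.181 mm.

0.181 mm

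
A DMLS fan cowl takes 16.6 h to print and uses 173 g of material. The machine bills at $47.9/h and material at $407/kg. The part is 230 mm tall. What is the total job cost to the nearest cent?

Machine-time cost: 47.9 × 16.6 → $795.14.
Material charge = 407 × 173/1000 = $70.411.
Total = 795.14 + 70.411 = 865.551 ≈ $865.55.

$865.55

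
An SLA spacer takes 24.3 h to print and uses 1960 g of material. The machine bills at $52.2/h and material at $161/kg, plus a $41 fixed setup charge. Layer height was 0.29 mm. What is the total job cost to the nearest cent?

$1625.02

Machine-time cost = 52.2 × 24.3 = $1268.46.
Feedstock cost = 161 × 1960/1000 = $315.56.
Total = 1268.46 + 315.56 + 41 = $1625.02.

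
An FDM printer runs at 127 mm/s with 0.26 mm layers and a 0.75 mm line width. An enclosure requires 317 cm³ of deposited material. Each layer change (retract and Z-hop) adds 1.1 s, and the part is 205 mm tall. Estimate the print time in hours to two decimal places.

Extrusion cross-section = 0.26 × 0.75, so 0.195 mm².
Path length: 317000 mm³ / 0.195 mm² → 1625641 mm.
Print-move time = 1625641 / 127 = 12800.3 s.
Number of layers: 205 / 0.26 → 789 (rounded up).
Layer-change overhead: 789 × 1.1 → 867.9 s.
Altogether 12800.3 + 867.9 = 13668.2 s, i.e. 3.80 hours.

3.80 hours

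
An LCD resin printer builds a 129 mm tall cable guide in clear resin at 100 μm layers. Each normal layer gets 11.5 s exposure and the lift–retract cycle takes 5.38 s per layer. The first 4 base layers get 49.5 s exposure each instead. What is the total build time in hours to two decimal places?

6.09 hours

Number of layers: 129 / 0.1 → 1290 (rounded up).
Base layers: 4 × (49.5 + 5.38) → 219.52 s.
Remaining layers: 1286 × (11.5 + 5.38) → 21707.68 s.
Total = 219.52 + 21707.68 = 21927.2 s = 6.09 hours.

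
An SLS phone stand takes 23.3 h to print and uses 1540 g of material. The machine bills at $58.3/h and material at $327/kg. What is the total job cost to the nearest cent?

Machine-time cost: 58.3 × 23.3 → $1358.39.
Feedstock cost: 327 × 1540/1000 → $503.58.
Job cost: 1358.39 + 503.58 = $1861.97.

$1861.97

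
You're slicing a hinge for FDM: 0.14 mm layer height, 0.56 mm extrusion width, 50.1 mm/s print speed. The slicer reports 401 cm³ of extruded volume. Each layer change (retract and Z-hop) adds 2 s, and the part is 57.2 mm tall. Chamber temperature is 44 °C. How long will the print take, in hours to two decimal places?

28.59 hours

Extrusion cross-section: 0.14 × 0.56 → 0.0784 mm².
Toolpath length = 401 cm³ / 0.0784 mm² = 401000 / 0.0784 = 5114795.9 mm.
Print-move time = 5114795.9 / 50.1, so 102091.7 s.
Layer count = ceil(57.2 / 0.14) = 409.
Non-print overhead = 409 × 2, so 818 s.
Total = 102091.7 + 818 = 102909.7 s = 28.59 hours.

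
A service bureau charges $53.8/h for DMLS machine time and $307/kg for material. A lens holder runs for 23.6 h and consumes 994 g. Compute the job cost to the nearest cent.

$1574.84

Machine-time cost = 53.8 × 23.6 = $1269.68.
Material cost = 307 × 994/1000 = $305.158.
Total = 1269.68 + 305.158 = 1574.838 ≈ $1574.84.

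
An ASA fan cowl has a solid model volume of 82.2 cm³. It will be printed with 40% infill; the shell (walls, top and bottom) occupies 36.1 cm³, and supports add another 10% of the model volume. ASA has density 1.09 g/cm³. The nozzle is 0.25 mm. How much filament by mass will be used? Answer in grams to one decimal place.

Infill region = 82.2 − 36.1, so 46.1 cm³.
Deposited infill = 0.40 × 46.1 = 18.44 cm³.
Support: 0.10 × 82.2 → 8.22 cm³.
Total extruded = 36.1 + 18.44 + 8.22 = 62.76 cm³.
Mass = 62.76 × 1.09 = 68.4084 g.

68.4 g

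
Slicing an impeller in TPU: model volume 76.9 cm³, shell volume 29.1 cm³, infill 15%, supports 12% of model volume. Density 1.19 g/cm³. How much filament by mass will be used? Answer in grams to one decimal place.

54.1 g

Volume inside the shell = 76.9 − 29.1 = 47.8 cm³.
Infill deposited = 0.15 × 47.8, so 7.17 cm³.
Support: 0.12 × 76.9 → 9.228 cm³.
Deposited volume: 29.1 + 7.17 + 9.228 → 45.498 cm³.
Mass = 45.498 × 1.19 = 54.14262 g.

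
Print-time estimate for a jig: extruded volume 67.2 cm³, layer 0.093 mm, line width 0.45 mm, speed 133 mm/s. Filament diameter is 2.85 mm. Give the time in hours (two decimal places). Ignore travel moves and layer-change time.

Extrusion cross-section: 0.093 × 0.45 → 0.04185 mm².
Total extruded path = 67200/0.04185 = 1605734.8 mm.
Time extruding: 1605734.8 / 133 → 12073.2 s.
In the requested units: 12073.2 s = 3.35 hours.

3.35 hours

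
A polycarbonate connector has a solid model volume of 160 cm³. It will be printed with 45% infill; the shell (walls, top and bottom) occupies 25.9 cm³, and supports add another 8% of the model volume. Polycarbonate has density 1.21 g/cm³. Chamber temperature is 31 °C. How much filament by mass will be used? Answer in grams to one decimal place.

119.8 g

Volume inside the shell = 160 − 25.9 = 134.1 cm³.
Deposited infill: 0.45 × 134.1 → 60.345 cm³.
Support: 0.08 × 160 → 12.8 cm³.
Deposited volume: 25.9 + 60.345 + 12.8 → 99.045 cm³.
Mass: 99.045 × 1.21 → 119.84445 g.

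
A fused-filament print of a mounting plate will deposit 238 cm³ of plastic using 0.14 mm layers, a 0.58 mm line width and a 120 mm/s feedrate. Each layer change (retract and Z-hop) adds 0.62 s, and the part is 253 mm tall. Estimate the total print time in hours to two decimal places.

Line area = 0.14 × 0.58 = 0.0812 mm².
Path length: 238000 mm³ / 0.0812 mm² → 2931034.5 mm.
Print-move time = 2931034.5 / 120 = 24425.3 s.
Layers = ⌈253/0.14⌉ = 1808.
Non-print overhead = 1808 × 0.62, so 1120.96 s.
Total = 24425.3 + 1120.96 = 25546.26 s = 7.10 hours.

7.10 hours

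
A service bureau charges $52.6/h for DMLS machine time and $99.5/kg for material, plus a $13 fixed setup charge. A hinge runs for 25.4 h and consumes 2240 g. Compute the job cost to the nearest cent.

Time charge: 52.6 × 25.4 → $1336.04.
Material charge = 99.5 × 2240/1000 = $222.88.
Total = 1336.04 + 222.88 + 13 = $1571.92.

$1571.92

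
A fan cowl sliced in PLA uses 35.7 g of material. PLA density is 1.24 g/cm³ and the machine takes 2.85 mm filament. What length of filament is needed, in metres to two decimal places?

4.51 m

Extruded volume: 35.7/1.24 = 28.7903 cm³ (28790.3 mm³).
Filament cross-section = π × (2.85/2)² = 6.3794 mm².
L = V/A = 28790.3/6.3794 = 4513.01 mm → 4.51 m.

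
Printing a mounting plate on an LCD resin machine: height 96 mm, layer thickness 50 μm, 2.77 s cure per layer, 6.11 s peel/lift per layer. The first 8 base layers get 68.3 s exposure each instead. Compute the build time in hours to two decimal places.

4.88 hours

Layer count = ceil(96 / 0.05) = 1920.
Burn-in layers = 8 × (68.3 + 6.11) = 595.28 s.
Regular layers: 1912 × (2.77 + 6.11) → 16978.56 s.
Sum: 595.28 + 16978.56 = 17573.84 s → 4.88 hours.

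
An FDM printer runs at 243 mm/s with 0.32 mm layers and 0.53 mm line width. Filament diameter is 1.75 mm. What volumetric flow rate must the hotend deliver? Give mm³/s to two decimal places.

41.21

A = 0.32 × 0.53, so 0.1696 mm².
Volumetric flow = 243 × 0.1696 = 41.21 mm³/s.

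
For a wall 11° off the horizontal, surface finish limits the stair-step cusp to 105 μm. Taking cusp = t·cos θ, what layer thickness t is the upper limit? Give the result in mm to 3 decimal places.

0.107 mm

cos(11°) = 0.9816; t_max = 0.105/0.9816 = 0.107 mm.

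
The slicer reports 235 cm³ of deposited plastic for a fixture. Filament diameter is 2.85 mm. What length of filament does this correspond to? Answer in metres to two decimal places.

36.84 m

Filament cross-section = π × (2.85/2)² = 6.3794 mm².
Length = 235 cm³ / 6.3794 mm² = 235000 / 6.3794 = 36837.32 mm = 36.84 m.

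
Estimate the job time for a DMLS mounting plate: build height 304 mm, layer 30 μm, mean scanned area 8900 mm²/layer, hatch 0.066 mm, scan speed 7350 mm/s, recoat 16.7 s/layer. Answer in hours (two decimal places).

98.66 hours

Layers = ⌈304/0.03⌉ = 10134.
Scan path per layer = 8900 / 0.066, so 134848.5 mm.
Per-layer scan time = 134848.5 / 7350 = 18.3467 s.
Time per layer = 18.3467 + 16.7 = 35.0467 s.
10134 layers × 35.0467 s/layer = 355163.2578 s, i.e. 98.66 hours.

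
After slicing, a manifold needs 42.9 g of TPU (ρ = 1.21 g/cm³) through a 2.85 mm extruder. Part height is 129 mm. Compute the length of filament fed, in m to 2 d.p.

5.56 m

Volume = 42.9 g / 1.21 g·cm⁻³ = 35.4545 cm³ = 35454.5 mm³.
A = π r² = π × 1.425² = 6.3794 mm².
L = V/A = 35454.5/6.3794 = 5557.65 mm → 5.56 m.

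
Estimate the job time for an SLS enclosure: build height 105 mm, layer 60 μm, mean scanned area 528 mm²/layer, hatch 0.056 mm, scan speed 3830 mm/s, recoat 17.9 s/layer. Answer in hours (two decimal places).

9.90 hours

Number of layers: 105 / 0.06 → 1750 (rounded up).
Scan path per layer: 528 / 0.056 → 9428.6 mm.
Laser time per layer: 9428.6 / 3830 → 2.4618 s.
Time per layer: 2.4618 + 17.9 → 20.3618 s.
Total: 1750 × 20.3618 s = 35633.15 s → 9.90 hours.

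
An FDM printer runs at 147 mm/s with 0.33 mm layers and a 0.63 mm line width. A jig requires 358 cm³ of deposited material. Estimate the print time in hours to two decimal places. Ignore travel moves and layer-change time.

3.25 hours

Bead cross-section = 0.33 × 0.63 = 0.2079 mm².
Toolpath length = 358 cm³ / 0.2079 mm² = 358000 / 0.2079 = 1721981.7 mm.
Time extruding = 1721981.7 / 147 = 11714.2 s.
In the requested units: 11714.2 s = 3.25 hours.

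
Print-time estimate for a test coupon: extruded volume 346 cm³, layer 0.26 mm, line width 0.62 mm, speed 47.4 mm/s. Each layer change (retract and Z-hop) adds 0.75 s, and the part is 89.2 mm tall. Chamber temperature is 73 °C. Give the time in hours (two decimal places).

12.65 hours

Line area = 0.26 × 0.62 = 0.1612 mm².
Toolpath length = 346 cm³ / 0.1612 mm² = 346000 / 0.1612 = 2146402 mm.
Extrusion time = 2146402 / 47.4 = 45282.7 s.
Layer count = ceil(89.2 / 0.26) = 344.
Layer-change overhead = 344 × 0.75 = 258 s.
Altogether 45282.7 + 258 = 45540.7 s, i.e. 12.65 hours.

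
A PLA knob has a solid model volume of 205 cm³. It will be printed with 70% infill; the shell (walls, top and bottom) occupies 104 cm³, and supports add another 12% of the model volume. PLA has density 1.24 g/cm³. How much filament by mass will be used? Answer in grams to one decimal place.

247.1 g

Volume inside the shell: 205 − 104 → 101 cm³.
Deposited infill: 0.70 × 101 → 70.7 cm³.
Support = 0.12 × 205 = 24.6 cm³.
Deposited volume = 104 + 70.7 + 24.6 = 199.3 cm³.
Mass = 199.3 × 1.24, so 247.132 g.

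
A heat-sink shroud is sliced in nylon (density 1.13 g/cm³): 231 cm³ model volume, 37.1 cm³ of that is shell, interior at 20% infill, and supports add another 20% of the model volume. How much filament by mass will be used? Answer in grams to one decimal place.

Infill region: 231 − 37.1 → 193.9 cm³.
Infill deposited = 0.20 × 193.9, so 38.78 cm³.
Support = 0.20 × 231 = 46.2 cm³.
Total extruded: 37.1 + 38.78 + 46.2 → 122.08 cm³.
Mass = 122.08 × 1.13, so 137.9504 g.

138.0 g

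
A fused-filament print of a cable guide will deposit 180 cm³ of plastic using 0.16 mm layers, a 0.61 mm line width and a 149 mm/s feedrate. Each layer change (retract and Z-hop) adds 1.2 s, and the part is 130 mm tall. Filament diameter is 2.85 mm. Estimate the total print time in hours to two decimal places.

3.71 hours

Bead cross-section: 0.16 × 0.61 → 0.0976 mm².
Total extruded path = 180000/0.0976 = 1844262.3 mm.
Extrusion time = 1844262.3 / 149, so 12377.6 s.
Layers = ⌈130/0.16⌉ = 813.
Layer-change overhead = 813 × 1.2, so 975.6 s.
Altogether 12377.6 + 975.6 = 13353.2 s, i.e. 3.71 hours.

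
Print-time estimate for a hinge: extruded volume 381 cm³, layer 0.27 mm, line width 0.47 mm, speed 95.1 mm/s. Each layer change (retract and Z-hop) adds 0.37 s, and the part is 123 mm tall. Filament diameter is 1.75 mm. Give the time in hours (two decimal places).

Line area: 0.27 × 0.47 → 0.1269 mm².
Path length: 381000 mm³ / 0.1269 mm² → 3002364.1 mm.
Print-move time = 3002364.1 / 95.1, so 31570.6 s.
Layer count = ceil(123 / 0.27) = 456.
Layer-change overhead: 456 × 0.37 → 168.72 s.
Total = 31570.6 + 168.72 = 31739.32 s = 8.82 hours.

8.82 hours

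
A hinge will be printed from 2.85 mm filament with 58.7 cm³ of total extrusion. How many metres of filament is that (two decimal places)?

Filament cross-section = π × (2.85/2)² = 6.3794 mm².
L = 58700 mm³ / 6.3794 mm² = 9201.49 mm, i.e. 9.20 m.

9.20 m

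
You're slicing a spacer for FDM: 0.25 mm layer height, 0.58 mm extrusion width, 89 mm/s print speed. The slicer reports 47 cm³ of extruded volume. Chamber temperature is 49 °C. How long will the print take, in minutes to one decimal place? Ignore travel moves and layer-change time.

Line area = 0.25 × 0.58, so 0.145 mm².
Toolpath length = 47 cm³ / 0.145 mm² = 47000 / 0.145 = 324137.9 mm.
Time extruding = 324137.9 / 89 = 3642 s.
Converting: 3642 s = 60.7 minutes.

60.7 minutes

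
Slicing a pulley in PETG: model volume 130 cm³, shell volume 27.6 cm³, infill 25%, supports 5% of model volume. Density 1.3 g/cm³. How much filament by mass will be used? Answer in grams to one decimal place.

77.6 g

Interior volume = 130 − 27.6 = 102.4 cm³.
Deposited infill = 0.25 × 102.4 = 25.6 cm³.
Support = 0.05 × 130, so 6.5 cm³.
Deposited volume: 27.6 + 25.6 + 6.5 → 59.7 cm³.
Mass = 59.7 × 1.3 = 77.61 g.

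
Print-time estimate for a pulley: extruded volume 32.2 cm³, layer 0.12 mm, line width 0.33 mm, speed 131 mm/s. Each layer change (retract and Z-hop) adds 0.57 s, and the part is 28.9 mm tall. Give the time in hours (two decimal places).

1.76 hours

Bead cross-section = 0.12 × 0.33, so 0.0396 mm².
Total extruded path = 32200/0.0396 = 813131.3 mm.
Print-move time = 813131.3 / 131 = 6207.1 s.
Number of layers: 28.9 / 0.12 → 241 (rounded up).
Non-print overhead: 241 × 0.57 → 137.37 s.
Altogether 6207.1 + 137.37 = 6344.47 s, i.e. 1.76 hours.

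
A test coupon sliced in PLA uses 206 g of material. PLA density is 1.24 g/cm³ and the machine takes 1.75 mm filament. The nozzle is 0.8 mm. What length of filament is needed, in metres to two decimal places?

69.07 m

Volume = 206 g / 1.24 g·cm⁻³ = 166.129 cm³ = 166129 mm³.
A = π r² = π × 0.875² = 2.4053 mm².
Length = 166129 / 2.4053 = 69067.89 mm = 69.07 m.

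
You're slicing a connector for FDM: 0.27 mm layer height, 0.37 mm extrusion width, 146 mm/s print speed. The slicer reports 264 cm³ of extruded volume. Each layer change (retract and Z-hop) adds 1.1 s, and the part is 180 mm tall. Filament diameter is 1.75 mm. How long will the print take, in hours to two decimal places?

Line area = 0.27 × 0.37 = 0.0999 mm².
Total extruded path = 264000/0.0999 = 2642642.6 mm.
Print-move time: 2642642.6 / 146 → 18100.3 s.
Layers = ⌈180/0.27⌉ = 667.
Layer-change overhead = 667 × 1.1 = 733.7 s.
Altogether 18100.3 + 733.7 = 18834 s, i.e. 5.23 hours.

5.23 hours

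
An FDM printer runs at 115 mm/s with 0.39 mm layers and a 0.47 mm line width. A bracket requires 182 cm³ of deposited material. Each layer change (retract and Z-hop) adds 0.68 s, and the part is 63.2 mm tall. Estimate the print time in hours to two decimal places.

Line area: 0.39 × 0.47 → 0.1833 mm².
Path length: 182000 mm³ / 0.1833 mm² → 992907.8 mm.
Print-move time = 992907.8 / 115, so 8634 s.
Layers = ⌈63.2/0.39⌉ = 163.
Layer-change overhead: 163 × 0.68 → 110.84 s.
Altogether 8634 + 110.84 = 8744.84 s, i.e. 2.43 hours.

2.43 hours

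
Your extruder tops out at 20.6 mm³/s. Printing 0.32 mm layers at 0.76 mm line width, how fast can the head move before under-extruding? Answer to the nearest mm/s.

85 mm/s

Extrusion cross-section = 0.32 × 0.76 = 0.2432 mm².
v_max = Q/A = 20.6/0.2432 = 84.70 mm/s → 85 mm/s.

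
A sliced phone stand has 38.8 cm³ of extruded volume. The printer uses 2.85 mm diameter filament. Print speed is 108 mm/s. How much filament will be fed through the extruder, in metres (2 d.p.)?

6.08 m

Cross-section of 2.85 mm filament: π·(2.85/2)² = 6.3794 mm².
L = 38800 mm³ / 6.3794 mm² = 6082.08 mm, i.e. 6.08 m.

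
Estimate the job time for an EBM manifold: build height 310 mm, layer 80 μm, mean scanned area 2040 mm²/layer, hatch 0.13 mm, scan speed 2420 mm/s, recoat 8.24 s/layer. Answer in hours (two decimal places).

15.85 hours

Layers = ⌈310/0.08⌉ = 3875.
Hatch length per layer = 2040 / 0.13 = 15692.3 mm.
Scan time per layer = 15692.3 / 2420 = 6.4844 s.
Per-layer time = 6.4844 + 8.24, so 14.7244 s.
Build time = 3875 × 14.7244 = 57057.05 s = 15.85 hours.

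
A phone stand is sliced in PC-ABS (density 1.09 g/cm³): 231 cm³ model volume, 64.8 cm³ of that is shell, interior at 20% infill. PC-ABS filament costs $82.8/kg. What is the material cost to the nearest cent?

Infill region = 231 − 64.8, so 166.2 cm³.
Infill deposited = 0.20 × 166.2, so 33.24 cm³.
Total printed volume = 64.8 + 33.24, so 98.04 cm³.
Mass: 98.04 × 1.09 → 106.8636 g.
Cost = 106.8636 g / 1000 × $82.8/kg = $8.85.

$8.85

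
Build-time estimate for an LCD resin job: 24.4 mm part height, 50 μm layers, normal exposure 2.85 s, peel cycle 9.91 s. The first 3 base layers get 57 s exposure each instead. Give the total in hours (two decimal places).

Layers = ⌈24.4/0.05⌉ = 488.
Burn-in layers = 3 × (57 + 9.91), so 200.73 s.
Regular layers: 485 × (2.85 + 9.91) → 6188.6 s.
Total = 200.73 + 6188.6 = 6389.33 s = 1.77 hours.

1.77 hours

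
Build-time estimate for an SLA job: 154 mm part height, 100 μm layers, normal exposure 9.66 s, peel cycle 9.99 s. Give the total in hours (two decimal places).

8.41 hours

Number of layers: 154 / 0.1 → 1540 (rounded up).
Cycle time = 9.66 + 9.99, so 19.65 s.
Total = 1540 × 19.65 = 30261 s = 8.41 hours.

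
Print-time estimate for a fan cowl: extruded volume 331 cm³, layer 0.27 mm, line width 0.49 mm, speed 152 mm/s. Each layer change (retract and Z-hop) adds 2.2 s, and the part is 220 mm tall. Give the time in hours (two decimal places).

Line area = 0.27 × 0.49, so 0.1323 mm².
Toolpath length = 331 cm³ / 0.1323 mm² = 331000 / 0.1323 = 2501889.6 mm.
Print-move time: 2501889.6 / 152 → 16459.8 s.
Layers = ⌈220/0.27⌉ = 815.
Non-print overhead = 815 × 2.2 = 1793 s.
Altogether 16459.8 + 1793 = 18252.8 s, i.e. 5.07 hours.

5.07 hours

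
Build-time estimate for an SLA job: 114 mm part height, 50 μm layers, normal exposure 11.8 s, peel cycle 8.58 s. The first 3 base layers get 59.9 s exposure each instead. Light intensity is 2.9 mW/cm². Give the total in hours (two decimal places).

Number of layers: 114 / 0.05 → 2280 (rounded up).
Burn-in layers: 3 × (59.9 + 8.58) → 205.44 s.
Regular layers: 2277 × (11.8 + 8.58) → 46405.26 s.
Sum: 205.44 + 46405.26 = 46610.7 s → 12.95 hours.

12.95 hours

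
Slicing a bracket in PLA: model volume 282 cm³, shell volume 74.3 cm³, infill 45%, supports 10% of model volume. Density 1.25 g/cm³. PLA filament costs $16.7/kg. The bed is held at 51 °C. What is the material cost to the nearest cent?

$4.09

Interior volume = 282 − 74.3 = 207.7 cm³.
Deposited infill = 0.45 × 207.7 = 93.465 cm³.
Support: 0.10 × 282 → 28.2 cm³.
Total printed volume: 74.3 + 93.465 + 28.2 → 195.965 cm³.
Mass: 195.965 × 1.25 → 244.95625 g.
At $16.7/kg: 244.95625/1000 × 16.7 = $4.09.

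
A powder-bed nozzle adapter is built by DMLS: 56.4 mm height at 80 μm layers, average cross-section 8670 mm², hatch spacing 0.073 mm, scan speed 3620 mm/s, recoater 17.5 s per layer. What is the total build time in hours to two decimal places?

Number of layers: 56.4 / 0.08 → 705 (rounded up).
Hatch length per layer: 8670 / 0.073 → 118767.1 mm.
Scan time per layer: 118767.1 / 3620 → 32.8086 s.
Layer cycle = 32.8086 + 17.5 = 50.3086 s.
Build time = 705 × 50.3086 = 35467.563 s = 9.85 hours.

9.85 hours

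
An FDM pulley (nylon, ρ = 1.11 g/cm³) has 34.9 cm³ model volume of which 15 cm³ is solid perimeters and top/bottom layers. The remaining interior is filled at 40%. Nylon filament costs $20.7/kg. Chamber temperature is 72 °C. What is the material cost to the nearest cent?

$0.53

Volume inside the shell: 34.9 − 15 → 19.9 cm³.
Deposited infill: 0.40 × 19.9 → 7.96 cm³.
Total printed volume = 15 + 7.96 = 22.96 cm³.
Mass: 22.96 × 1.11 → 25.4856 g.
At $20.7/kg: 25.4856/1000 × 20.7 = $0.53.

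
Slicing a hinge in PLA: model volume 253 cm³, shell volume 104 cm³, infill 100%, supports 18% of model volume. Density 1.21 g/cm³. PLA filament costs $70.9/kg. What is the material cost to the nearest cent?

Volume inside the shell = 253 − 104, so 149 cm³.
Deposited infill = 1.00 × 149, so 149 cm³.
Support: 0.18 × 253 → 45.54 cm³.
Deposited volume = 104 + 149 + 45.54, so 298.54 cm³.
Mass = 298.54 × 1.21 = 361.2334 g.
Cost = 361.2334 g / 1000 × $70.9/kg = $25.61.

$25.61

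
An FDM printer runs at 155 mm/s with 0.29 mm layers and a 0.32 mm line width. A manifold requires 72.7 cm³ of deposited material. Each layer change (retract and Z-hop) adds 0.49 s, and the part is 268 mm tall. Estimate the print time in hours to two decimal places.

Bead cross-section: 0.29 × 0.32 → 0.0928 mm².
Path length: 72700 mm³ / 0.0928 mm² → 783405.2 mm.
Print-move time = 783405.2 / 155, so 5054.2 s.
Number of layers: 268 / 0.29 → 925 (rounded up).
Z-hop total: 925 × 0.49 → 453.25 s.
Total = 5054.2 + 453.25 = 5507.45 s = 1.53 hours.

1.53 hours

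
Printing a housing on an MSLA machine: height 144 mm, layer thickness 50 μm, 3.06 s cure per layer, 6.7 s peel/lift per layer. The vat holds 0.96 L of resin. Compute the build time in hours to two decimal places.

7.81 hours

Layers = ⌈144/0.05⌉ = 2880.
Per-layer time = 3.06 + 6.7 = 9.76 s.
Total = 2880 × 9.76 = 28108.8 s = 7.81 hours.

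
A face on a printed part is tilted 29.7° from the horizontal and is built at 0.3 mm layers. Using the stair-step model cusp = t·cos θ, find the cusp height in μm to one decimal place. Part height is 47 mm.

260.6 μm

cos(29.7°) = 0.8686, so cusp = 0.3 × 0.8686 = 0.26058 mm → 260.6 μm.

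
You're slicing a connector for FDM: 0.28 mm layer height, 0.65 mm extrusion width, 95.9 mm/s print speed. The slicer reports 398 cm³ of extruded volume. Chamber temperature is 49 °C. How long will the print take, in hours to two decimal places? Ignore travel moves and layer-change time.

6.33 hours

Extrusion cross-section: 0.28 × 0.65 → 0.182 mm².
Toolpath length = 398 cm³ / 0.182 mm² = 398000 / 0.182 = 2186813.2 mm.
Extrusion time = 2186813.2 / 95.9, so 22803.1 s.
22803.1 s = 6.33 hours.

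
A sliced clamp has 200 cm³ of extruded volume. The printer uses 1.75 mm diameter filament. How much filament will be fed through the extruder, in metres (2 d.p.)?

83.15 m

Cross-section of 1.75 mm filament: π·(1.75/2)² = 2.4053 mm².
L = 200000 mm³ / 2.4053 mm² = 83149.71 mm, i.e. 83.15 m.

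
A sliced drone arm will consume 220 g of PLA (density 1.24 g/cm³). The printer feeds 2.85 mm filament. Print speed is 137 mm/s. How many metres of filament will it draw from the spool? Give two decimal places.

Extruded volume: 220/1.24 = 177.4194 cm³ (177419.4 mm³).
Filament cross-section = π × (2.85/2)² = 6.3794 mm².
L = V/A = 177419.4/6.3794 = 27811.3 mm → 27.81 m.

27.81 m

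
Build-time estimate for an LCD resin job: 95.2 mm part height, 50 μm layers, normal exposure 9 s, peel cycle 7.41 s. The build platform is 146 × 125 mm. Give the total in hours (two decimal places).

8.68 hours

Number of layers: 95.2 / 0.05 → 1904 (rounded up).
Each layer takes: 9 + 7.41 → 16.41 s.
Total = 1904 × 16.41 = 31244.64 s = 8.68 hours.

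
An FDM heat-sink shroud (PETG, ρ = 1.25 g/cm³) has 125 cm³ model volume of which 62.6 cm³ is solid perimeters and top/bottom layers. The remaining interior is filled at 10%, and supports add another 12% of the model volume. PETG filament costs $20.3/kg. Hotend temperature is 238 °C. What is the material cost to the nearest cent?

$2.13

Interior volume = 125 − 62.6 = 62.4 cm³.
Infill volume = 0.10 × 62.4 = 6.24 cm³.
Support = 0.12 × 125, so 15 cm³.
Total printed volume = 62.6 + 6.24 + 15, so 83.84 cm³.
Mass = 83.84 × 1.25, so 104.8 g.
At $20.3/kg: 104.8/1000 × 20.3 = $2.13.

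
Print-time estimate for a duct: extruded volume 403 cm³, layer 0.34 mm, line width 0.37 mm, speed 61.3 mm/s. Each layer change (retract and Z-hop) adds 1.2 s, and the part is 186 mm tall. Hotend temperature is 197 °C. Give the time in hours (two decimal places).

14.70 hours

Bead cross-section = 0.34 × 0.37 = 0.1258 mm².
Total extruded path = 403000/0.1258 = 3203497.6 mm.
Print-move time = 3203497.6 / 61.3, so 52259.3 s.
Layers = ⌈186/0.34⌉ = 548.
Non-print overhead: 548 × 1.2 → 657.6 s.
Altogether 52259.3 + 657.6 = 52916.9 s, i.e. 14.70 hours.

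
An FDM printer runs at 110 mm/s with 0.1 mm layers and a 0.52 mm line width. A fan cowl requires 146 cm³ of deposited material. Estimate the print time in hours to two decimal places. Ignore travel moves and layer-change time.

7.09 hours

Extrusion cross-section = 0.1 × 0.52 = 0.052 mm².
Toolpath length = 146 cm³ / 0.052 mm² = 146000 / 0.052 = 2807692.3 mm.
Time extruding: 2807692.3 / 110 → 25524.5 s.
In the requested units: 25524.5 s = 7.09 hours.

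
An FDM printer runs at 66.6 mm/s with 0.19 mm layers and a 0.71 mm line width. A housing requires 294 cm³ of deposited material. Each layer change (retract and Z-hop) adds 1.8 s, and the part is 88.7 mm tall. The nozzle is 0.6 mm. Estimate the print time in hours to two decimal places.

Line area = 0.19 × 0.71 = 0.1349 mm².
Total extruded path = 294000/0.1349 = 2179392.1 mm.
Time extruding: 2179392.1 / 66.6 → 32723.6 s.
Number of layers: 88.7 / 0.19 → 467 (rounded up).
Non-print overhead = 467 × 1.8, so 840.6 s.
Altogether 32723.6 + 840.6 = 33564.2 s, i.e. 9.32 hours.

9.32 hours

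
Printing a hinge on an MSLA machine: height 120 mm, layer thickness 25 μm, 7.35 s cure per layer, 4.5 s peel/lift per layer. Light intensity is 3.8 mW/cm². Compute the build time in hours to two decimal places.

Number of layers: 120 / 0.025 → 4800 (rounded up).
Per-layer time: 7.35 + 4.5 → 11.85 s.
Build time: 4800 × 11.85 s = 56880 s, i.e. 15.80 hours.

15.80 hours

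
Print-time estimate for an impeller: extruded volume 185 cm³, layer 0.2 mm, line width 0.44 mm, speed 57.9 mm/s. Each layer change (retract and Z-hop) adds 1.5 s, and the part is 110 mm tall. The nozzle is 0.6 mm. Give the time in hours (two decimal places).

Line area = 0.2 × 0.44, so 0.088 mm².
Total extruded path = 185000/0.088 = 2102272.7 mm.
Extrusion time: 2102272.7 / 57.9 → 36308.7 s.
Number of layers: 110 / 0.2 → 550 (rounded up).
Non-print overhead: 550 × 1.5 → 825 s.
Altogether 36308.7 + 825 = 37133.7 s, i.e. 10.31 hours.

10.31 hours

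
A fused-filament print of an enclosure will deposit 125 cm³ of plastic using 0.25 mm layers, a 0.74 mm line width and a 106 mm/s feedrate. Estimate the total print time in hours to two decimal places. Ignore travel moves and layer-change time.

Line area = 0.25 × 0.74, so 0.185 mm².
Total extruded path = 125000/0.185 = 675675.7 mm.
Time extruding: 675675.7 / 106 → 6374.3 s.
Converting: 6374.3 s = 1.77 hours.

1.77 hours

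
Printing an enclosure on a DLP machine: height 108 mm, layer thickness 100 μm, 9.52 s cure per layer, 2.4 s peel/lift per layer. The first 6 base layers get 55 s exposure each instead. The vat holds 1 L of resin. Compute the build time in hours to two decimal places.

3.65 hours

Layers = ⌈108/0.1⌉ = 1080.
Bottom layers = 6 × (55 + 2.4) = 344.4 s.
Normal layers = 1074 × (9.52 + 2.4), so 12802.08 s.
Sum: 344.4 + 12802.08 = 13146.48 s → 3.65 hours.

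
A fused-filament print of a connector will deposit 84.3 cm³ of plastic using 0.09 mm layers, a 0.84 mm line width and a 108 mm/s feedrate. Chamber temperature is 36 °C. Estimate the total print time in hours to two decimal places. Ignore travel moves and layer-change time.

2.87 hours

Bead cross-section: 0.09 × 0.84 → 0.0756 mm².
Toolpath length = 84.3 cm³ / 0.0756 mm² = 84300 / 0.0756 = 1115079.4 mm.
Print-move time = 1115079.4 / 108 = 10324.8 s.
10324.8 s = 2.87 hours.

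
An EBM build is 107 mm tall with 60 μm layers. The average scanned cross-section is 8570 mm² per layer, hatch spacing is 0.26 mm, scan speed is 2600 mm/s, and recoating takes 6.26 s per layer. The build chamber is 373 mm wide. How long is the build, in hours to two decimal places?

9.38 hours

Layers = ⌈107/0.06⌉ = 1784.
Per-layer scan distance = 8570 / 0.26, so 32961.5 mm.
Per-layer scan time = 32961.5 / 2600 = 12.6775 s.
Time per layer = 12.6775 + 6.26, so 18.9375 s.
1784 layers × 18.9375 s/layer = 33784.5 s, i.e. 9.38 hours.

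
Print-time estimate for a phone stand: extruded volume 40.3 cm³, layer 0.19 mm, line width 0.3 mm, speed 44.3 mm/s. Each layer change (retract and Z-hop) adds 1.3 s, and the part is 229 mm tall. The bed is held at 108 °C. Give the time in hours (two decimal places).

Extrusion cross-section = 0.19 × 0.3, so 0.057 mm².
Path length: 40300 mm³ / 0.057 mm² → 707017.5 mm.
Extrusion time: 707017.5 / 44.3 → 15959.8 s.
Layers = ⌈229/0.19⌉ = 1206.
Non-print overhead = 1206 × 1.3 = 1567.8 s.
Total = 15959.8 + 1567.8 = 17527.6 s = 4.87 hours.

4.87 hours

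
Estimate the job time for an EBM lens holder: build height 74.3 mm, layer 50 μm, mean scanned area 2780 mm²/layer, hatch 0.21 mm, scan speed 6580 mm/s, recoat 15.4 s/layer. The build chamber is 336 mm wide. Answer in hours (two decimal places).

7.19 hours

Layer count = ceil(74.3 / 0.05) = 1486.
Hatch length per layer: 2780 / 0.21 → 13238.1 mm.
Scan time per layer = 13238.1 / 6580 = 2.0119 s.
Per-layer time = 2.0119 + 15.4 = 17.4119 s.
1486 layers × 17.4119 s/layer = 25874.0834 s, i.e. 7.19 hours.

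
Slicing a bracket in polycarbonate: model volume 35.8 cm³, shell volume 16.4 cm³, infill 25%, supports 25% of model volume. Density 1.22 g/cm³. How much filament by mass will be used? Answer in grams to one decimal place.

36.8 g

Volume inside the shell = 35.8 − 16.4 = 19.4 cm³.
Deposited infill = 0.25 × 19.4 = 4.85 cm³.
Support = 0.25 × 35.8, so 8.95 cm³.
Total printed volume = 16.4 + 4.85 + 8.95 = 30.2 cm³.
Mass = 30.2 × 1.22 = 36.844 g.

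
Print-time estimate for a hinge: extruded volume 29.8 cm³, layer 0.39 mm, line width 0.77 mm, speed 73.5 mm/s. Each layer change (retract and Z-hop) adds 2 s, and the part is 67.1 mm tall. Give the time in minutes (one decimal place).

Line area = 0.39 × 0.77, so 0.3003 mm².
Toolpath length = 29.8 cm³ / 0.3003 mm² = 29800 / 0.3003 = 99234.1 mm.
Print-move time = 99234.1 / 73.5 = 1350.1 s.
Layer count = ceil(67.1 / 0.39) = 173.
Non-print overhead = 173 × 2, so 346 s.
Altogether 1350.1 + 346 = 1696.1 s, i.e. 28.3 minutes.

28.3 minutes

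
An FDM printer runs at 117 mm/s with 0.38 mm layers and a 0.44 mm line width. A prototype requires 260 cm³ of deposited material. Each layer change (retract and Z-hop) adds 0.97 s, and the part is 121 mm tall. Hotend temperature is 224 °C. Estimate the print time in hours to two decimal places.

Line area = 0.38 × 0.44 = 0.1672 mm².
Path length: 260000 mm³ / 0.1672 mm² → 1555023.9 mm.
Print-move time = 1555023.9 / 117, so 13290.8 s.
Layer count = ceil(121 / 0.38) = 319.
Layer-change overhead = 319 × 0.97, so 309.43 s.
Altogether 13290.8 + 309.43 = 13600.23 s, i.e. 3.78 hours.

3.78 hours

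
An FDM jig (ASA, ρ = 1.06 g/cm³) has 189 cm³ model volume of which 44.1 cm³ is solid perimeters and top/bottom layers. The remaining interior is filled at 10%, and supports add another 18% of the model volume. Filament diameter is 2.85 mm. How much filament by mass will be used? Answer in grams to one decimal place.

98.2 g

Infill region = 189 − 44.1, so 144.9 cm³.
Infill deposited = 0.10 × 144.9, so 14.49 cm³.
Support = 0.18 × 189 = 34.02 cm³.
Deposited volume = 44.1 + 14.49 + 34.02 = 92.61 cm³.
Mass = 92.61 × 1.06, so 98.1666 g.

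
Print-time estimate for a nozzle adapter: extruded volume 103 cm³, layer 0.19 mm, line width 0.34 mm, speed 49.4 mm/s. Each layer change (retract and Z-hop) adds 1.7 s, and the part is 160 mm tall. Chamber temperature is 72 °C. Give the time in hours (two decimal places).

Extrusion cross-section = 0.19 × 0.34, so 0.0646 mm².
Toolpath length = 103 cm³ / 0.0646 mm² = 103000 / 0.0646 = 1594427.2 mm.
Time extruding: 1594427.2 / 49.4 → 32275.9 s.
Number of layers: 160 / 0.19 → 843 (rounded up).
Z-hop total: 843 × 1.7 → 1433.1 s.
Total = 32275.9 + 1433.1 = 33709 s = 9.36 hours.

9.36 hours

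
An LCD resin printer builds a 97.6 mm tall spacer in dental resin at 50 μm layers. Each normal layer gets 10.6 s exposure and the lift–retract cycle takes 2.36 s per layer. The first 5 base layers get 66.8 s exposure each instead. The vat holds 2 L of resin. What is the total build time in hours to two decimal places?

Layer count = ceil(97.6 / 0.05) = 1952.
Burn-in layers: 5 × (66.8 + 2.36) → 345.8 s.
Remaining layers = 1947 × (10.6 + 2.36) = 25233.12 s.
Total = 345.8 + 25233.12 = 25578.92 s = 7.11 hours.

7.11 hours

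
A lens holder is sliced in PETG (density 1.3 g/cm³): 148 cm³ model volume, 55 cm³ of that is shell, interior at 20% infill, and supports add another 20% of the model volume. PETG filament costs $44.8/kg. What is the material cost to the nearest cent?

Interior volume: 148 − 55 → 93 cm³.
Infill volume: 0.20 × 93 → 18.6 cm³.
Support: 0.20 × 148 → 29.6 cm³.
Deposited volume = 55 + 18.6 + 29.6 = 103.2 cm³.
Mass = 103.2 × 1.3 = 134.16 g.
At $44.8/kg: 134.16/1000 × 44.8 = $6.01.

$6.01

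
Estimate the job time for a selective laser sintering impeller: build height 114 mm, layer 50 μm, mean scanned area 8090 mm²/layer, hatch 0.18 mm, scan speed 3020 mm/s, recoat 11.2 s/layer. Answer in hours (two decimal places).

16.52 hours

Layer count = ceil(114 / 0.05) = 2280.
Hatch length per layer = 8090 / 0.18, so 44944.4 mm.
Per-layer scan time = 44944.4 / 3020, so 14.8823 s.
Per-layer time = 14.8823 + 11.2 = 26.0823 s.
Build time = 2280 × 26.0823 = 59467.644 s = 16.52 hours.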